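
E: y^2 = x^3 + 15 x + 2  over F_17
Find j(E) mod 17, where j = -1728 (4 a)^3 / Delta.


Delta = -16(4 a^3 + 27 b^2) mod 17 = 8
-1728 * (4 a)^3 = -1728 * (4*15)^3 mod 17 = 5
j = 5 * 8^(-1) mod 17 = 7

j = 7 (mod 17)


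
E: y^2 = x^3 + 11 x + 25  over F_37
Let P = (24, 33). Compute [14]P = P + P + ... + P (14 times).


k = 14 = 1110_2 (binary, LSB first: 0111)
Double-and-add from P = (24, 33):
  bit 0 = 0: acc unchanged = O
  bit 1 = 1: acc = O + (26, 4) = (26, 4)
  bit 2 = 1: acc = (26, 4) + (13, 21) = (10, 32)
  bit 3 = 1: acc = (10, 32) + (11, 16) = (13, 16)

14P = (13, 16)


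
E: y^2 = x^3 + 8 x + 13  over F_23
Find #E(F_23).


For each x in F_23, count y with y^2 = x^3 + 8 x + 13 mod 23:
  x = 0: RHS = 13, y in [6, 17]  -> 2 point(s)
  x = 3: RHS = 18, y in [8, 15]  -> 2 point(s)
  x = 6: RHS = 1, y in [1, 22]  -> 2 point(s)
  x = 9: RHS = 9, y in [3, 20]  -> 2 point(s)
  x = 10: RHS = 12, y in [9, 14]  -> 2 point(s)
  x = 11: RHS = 6, y in [11, 12]  -> 2 point(s)
  x = 15: RHS = 12, y in [9, 14]  -> 2 point(s)
  x = 17: RHS = 2, y in [5, 18]  -> 2 point(s)
  x = 18: RHS = 9, y in [3, 20]  -> 2 point(s)
  x = 19: RHS = 9, y in [3, 20]  -> 2 point(s)
  x = 20: RHS = 8, y in [10, 13]  -> 2 point(s)
  x = 21: RHS = 12, y in [9, 14]  -> 2 point(s)
  x = 22: RHS = 4, y in [2, 21]  -> 2 point(s)
Affine points: 26. Add the point at infinity: total = 27.

#E(F_23) = 27


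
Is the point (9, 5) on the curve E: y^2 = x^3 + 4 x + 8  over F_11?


Check whether y^2 = x^3 + 4 x + 8 (mod 11) for (x, y) = (9, 5).
LHS: y^2 = 5^2 mod 11 = 3
RHS: x^3 + 4 x + 8 = 9^3 + 4*9 + 8 mod 11 = 3
LHS = RHS

Yes, on the curve


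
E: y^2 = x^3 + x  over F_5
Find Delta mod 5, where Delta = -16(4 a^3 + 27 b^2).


4 a^3 + 27 b^2 = 4*1^3 + 27*0^2 = 4 + 0 = 4
Delta = -16 * (4) = -64
Delta mod 5 = 1

Delta = 1 (mod 5)


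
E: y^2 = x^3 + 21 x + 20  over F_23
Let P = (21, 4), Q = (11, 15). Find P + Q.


P != Q, so use the chord formula.
s = (y2 - y1) / (x2 - x1) = (11) / (13) mod 23 = 15
x3 = s^2 - x1 - x2 mod 23 = 15^2 - 21 - 11 = 9
y3 = s (x1 - x3) - y1 mod 23 = 15 * (21 - 9) - 4 = 15

P + Q = (9, 15)


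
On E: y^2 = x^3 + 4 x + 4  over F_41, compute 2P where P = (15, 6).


Doubling: s = (3 x1^2 + a) / (2 y1)
s = (3*15^2 + 4) / (2*6) mod 41 = 19
x3 = s^2 - 2 x1 mod 41 = 19^2 - 2*15 = 3
y3 = s (x1 - x3) - y1 mod 41 = 19 * (15 - 3) - 6 = 17

2P = (3, 17)


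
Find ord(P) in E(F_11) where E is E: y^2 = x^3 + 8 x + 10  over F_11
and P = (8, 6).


Compute successive multiples of P until we hit O:
  1P = (8, 6)
  2P = (10, 1)
  3P = (2, 1)
  4P = (2, 10)
  5P = (10, 10)
  6P = (8, 5)
  7P = O

ord(P) = 7


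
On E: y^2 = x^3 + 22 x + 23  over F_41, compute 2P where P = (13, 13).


Doubling: s = (3 x1^2 + a) / (2 y1)
s = (3*13^2 + 22) / (2*13) mod 41 = 3
x3 = s^2 - 2 x1 mod 41 = 3^2 - 2*13 = 24
y3 = s (x1 - x3) - y1 mod 41 = 3 * (13 - 24) - 13 = 36

2P = (24, 36)


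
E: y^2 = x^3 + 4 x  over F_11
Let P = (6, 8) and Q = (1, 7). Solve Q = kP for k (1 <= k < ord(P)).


Enumerate multiples of P until we hit Q = (1, 7):
  1P = (6, 8)
  2P = (4, 6)
  3P = (2, 7)
  4P = (1, 7)
Match found at i = 4.

k = 4


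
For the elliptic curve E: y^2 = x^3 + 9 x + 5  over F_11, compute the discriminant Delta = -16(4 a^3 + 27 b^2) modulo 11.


4 a^3 + 27 b^2 = 4*9^3 + 27*5^2 = 2916 + 675 = 3591
Delta = -16 * (3591) = -57456
Delta mod 11 = 8

Delta = 8 (mod 11)


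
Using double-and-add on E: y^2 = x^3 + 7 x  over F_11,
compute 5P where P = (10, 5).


k = 5 = 101_2 (binary, LSB first: 101)
Double-and-add from P = (10, 5):
  bit 0 = 1: acc = O + (10, 5) = (10, 5)
  bit 1 = 0: acc unchanged = (10, 5)
  bit 2 = 1: acc = (10, 5) + (3, 9) = (10, 6)

5P = (10, 6)


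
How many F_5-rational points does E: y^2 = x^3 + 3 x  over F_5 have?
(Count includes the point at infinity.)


For each x in F_5, count y with y^2 = x^3 + 3 x + 0 mod 5:
  x = 0: RHS = 0, y in [0]  -> 1 point(s)
  x = 1: RHS = 4, y in [2, 3]  -> 2 point(s)
  x = 2: RHS = 4, y in [2, 3]  -> 2 point(s)
  x = 3: RHS = 1, y in [1, 4]  -> 2 point(s)
  x = 4: RHS = 1, y in [1, 4]  -> 2 point(s)
Affine points: 9. Add the point at infinity: total = 10.

#E(F_5) = 10


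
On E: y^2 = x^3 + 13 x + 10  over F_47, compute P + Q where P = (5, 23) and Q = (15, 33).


P != Q, so use the chord formula.
s = (y2 - y1) / (x2 - x1) = (10) / (10) mod 47 = 1
x3 = s^2 - x1 - x2 mod 47 = 1^2 - 5 - 15 = 28
y3 = s (x1 - x3) - y1 mod 47 = 1 * (5 - 28) - 23 = 1

P + Q = (28, 1)


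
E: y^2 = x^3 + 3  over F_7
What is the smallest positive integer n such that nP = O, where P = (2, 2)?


Compute successive multiples of P until we hit O:
  1P = (2, 2)
  2P = (5, 3)
  3P = (4, 2)
  4P = (1, 5)
  5P = (6, 3)
  6P = (3, 3)
  7P = (3, 4)
  8P = (6, 4)
  ... (continuing to 13P)
  13P = O

ord(P) = 13


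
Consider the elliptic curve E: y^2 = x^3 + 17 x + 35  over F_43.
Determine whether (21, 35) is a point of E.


Check whether y^2 = x^3 + 17 x + 35 (mod 43) for (x, y) = (21, 35).
LHS: y^2 = 35^2 mod 43 = 21
RHS: x^3 + 17 x + 35 = 21^3 + 17*21 + 35 mod 43 = 21
LHS = RHS

Yes, on the curve


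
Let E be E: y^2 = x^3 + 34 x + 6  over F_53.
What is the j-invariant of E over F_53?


Delta = -16(4 a^3 + 27 b^2) mod 53 = 7
-1728 * (4 a)^3 = -1728 * (4*34)^3 mod 53 = 6
j = 6 * 7^(-1) mod 53 = 16

j = 16 (mod 53)


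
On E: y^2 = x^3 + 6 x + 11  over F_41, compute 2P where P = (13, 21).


Doubling: s = (3 x1^2 + a) / (2 y1)
s = (3*13^2 + 6) / (2*21) mod 41 = 21
x3 = s^2 - 2 x1 mod 41 = 21^2 - 2*13 = 5
y3 = s (x1 - x3) - y1 mod 41 = 21 * (13 - 5) - 21 = 24

2P = (5, 24)


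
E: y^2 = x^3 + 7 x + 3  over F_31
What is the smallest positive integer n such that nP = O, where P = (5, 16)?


Compute successive multiples of P until we hit O:
  1P = (5, 16)
  2P = (18, 3)
  3P = (9, 19)
  4P = (4, 8)
  5P = (24, 18)
  6P = (27, 29)
  7P = (3, 19)
  8P = (2, 26)
  ... (continuing to 27P)
  27P = O

ord(P) = 27


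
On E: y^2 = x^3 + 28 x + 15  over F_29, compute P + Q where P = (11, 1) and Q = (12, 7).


P != Q, so use the chord formula.
s = (y2 - y1) / (x2 - x1) = (6) / (1) mod 29 = 6
x3 = s^2 - x1 - x2 mod 29 = 6^2 - 11 - 12 = 13
y3 = s (x1 - x3) - y1 mod 29 = 6 * (11 - 13) - 1 = 16

P + Q = (13, 16)


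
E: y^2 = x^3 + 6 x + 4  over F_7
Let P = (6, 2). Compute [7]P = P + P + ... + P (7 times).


k = 7 = 111_2 (binary, LSB first: 111)
Double-and-add from P = (6, 2):
  bit 0 = 1: acc = O + (6, 2) = (6, 2)
  bit 1 = 1: acc = (6, 2) + (4, 6) = (1, 2)
  bit 2 = 1: acc = (1, 2) + (0, 5) = (1, 5)

7P = (1, 5)


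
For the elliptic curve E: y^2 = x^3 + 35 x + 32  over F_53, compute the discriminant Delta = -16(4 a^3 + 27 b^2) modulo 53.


4 a^3 + 27 b^2 = 4*35^3 + 27*32^2 = 171500 + 27648 = 199148
Delta = -16 * (199148) = -3186368
Delta mod 53 = 45

Delta = 45 (mod 53)


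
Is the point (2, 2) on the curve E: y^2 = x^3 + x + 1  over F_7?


Check whether y^2 = x^3 + 1 x + 1 (mod 7) for (x, y) = (2, 2).
LHS: y^2 = 2^2 mod 7 = 4
RHS: x^3 + 1 x + 1 = 2^3 + 1*2 + 1 mod 7 = 4
LHS = RHS

Yes, on the curve


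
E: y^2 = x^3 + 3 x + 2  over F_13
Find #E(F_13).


For each x in F_13, count y with y^2 = x^3 + 3 x + 2 mod 13:
  x = 2: RHS = 3, y in [4, 9]  -> 2 point(s)
  x = 3: RHS = 12, y in [5, 8]  -> 2 point(s)
  x = 4: RHS = 0, y in [0]  -> 1 point(s)
  x = 5: RHS = 12, y in [5, 8]  -> 2 point(s)
  x = 9: RHS = 4, y in [2, 11]  -> 2 point(s)
  x = 11: RHS = 1, y in [1, 12]  -> 2 point(s)
Affine points: 11. Add the point at infinity: total = 12.

#E(F_13) = 12


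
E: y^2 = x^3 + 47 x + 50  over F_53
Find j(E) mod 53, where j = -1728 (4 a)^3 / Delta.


Delta = -16(4 a^3 + 27 b^2) mod 53 = 25
-1728 * (4 a)^3 = -1728 * (4*47)^3 mod 53 = 30
j = 30 * 25^(-1) mod 53 = 33

j = 33 (mod 53)


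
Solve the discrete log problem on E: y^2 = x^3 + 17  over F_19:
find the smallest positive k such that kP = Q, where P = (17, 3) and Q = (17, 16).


Enumerate multiples of P until we hit Q = (17, 16):
  1P = (17, 3)
  2P = (8, 15)
  3P = (0, 6)
  4P = (9, 9)
  5P = (9, 10)
  6P = (0, 13)
  7P = (8, 4)
  8P = (17, 16)
Match found at i = 8.

k = 8


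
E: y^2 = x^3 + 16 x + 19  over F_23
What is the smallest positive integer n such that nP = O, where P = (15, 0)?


Compute successive multiples of P until we hit O:
  1P = (15, 0)
  2P = O

ord(P) = 2


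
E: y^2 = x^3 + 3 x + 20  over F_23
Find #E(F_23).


For each x in F_23, count y with y^2 = x^3 + 3 x + 20 mod 23:
  x = 1: RHS = 1, y in [1, 22]  -> 2 point(s)
  x = 4: RHS = 4, y in [2, 21]  -> 2 point(s)
  x = 6: RHS = 1, y in [1, 22]  -> 2 point(s)
  x = 7: RHS = 16, y in [4, 19]  -> 2 point(s)
  x = 8: RHS = 4, y in [2, 21]  -> 2 point(s)
  x = 11: RHS = 4, y in [2, 21]  -> 2 point(s)
  x = 12: RHS = 13, y in [6, 17]  -> 2 point(s)
  x = 13: RHS = 2, y in [5, 18]  -> 2 point(s)
  x = 14: RHS = 0, y in [0]  -> 1 point(s)
  x = 15: RHS = 13, y in [6, 17]  -> 2 point(s)
  x = 16: RHS = 1, y in [1, 22]  -> 2 point(s)
  x = 17: RHS = 16, y in [4, 19]  -> 2 point(s)
  x = 18: RHS = 18, y in [8, 15]  -> 2 point(s)
  x = 19: RHS = 13, y in [6, 17]  -> 2 point(s)
  x = 21: RHS = 6, y in [11, 12]  -> 2 point(s)
  x = 22: RHS = 16, y in [4, 19]  -> 2 point(s)
Affine points: 31. Add the point at infinity: total = 32.

#E(F_23) = 32


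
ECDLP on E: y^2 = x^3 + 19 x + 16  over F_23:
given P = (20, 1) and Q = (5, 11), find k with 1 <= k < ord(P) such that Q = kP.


Enumerate multiples of P until we hit Q = (5, 11):
  1P = (20, 1)
  2P = (6, 22)
  3P = (5, 11)
Match found at i = 3.

k = 3


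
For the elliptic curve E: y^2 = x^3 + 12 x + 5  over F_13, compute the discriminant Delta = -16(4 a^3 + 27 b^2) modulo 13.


4 a^3 + 27 b^2 = 4*12^3 + 27*5^2 = 6912 + 675 = 7587
Delta = -16 * (7587) = -121392
Delta mod 13 = 2

Delta = 2 (mod 13)


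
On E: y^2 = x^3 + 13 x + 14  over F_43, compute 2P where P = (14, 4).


Doubling: s = (3 x1^2 + a) / (2 y1)
s = (3*14^2 + 13) / (2*4) mod 43 = 16
x3 = s^2 - 2 x1 mod 43 = 16^2 - 2*14 = 13
y3 = s (x1 - x3) - y1 mod 43 = 16 * (14 - 13) - 4 = 12

2P = (13, 12)


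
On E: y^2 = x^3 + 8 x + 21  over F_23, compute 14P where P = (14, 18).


k = 14 = 1110_2 (binary, LSB first: 0111)
Double-and-add from P = (14, 18):
  bit 0 = 0: acc unchanged = O
  bit 1 = 1: acc = O + (7, 11) = (7, 11)
  bit 2 = 1: acc = (7, 11) + (22, 14) = (6, 3)
  bit 3 = 1: acc = (6, 3) + (5, 5) = (16, 17)

14P = (16, 17)


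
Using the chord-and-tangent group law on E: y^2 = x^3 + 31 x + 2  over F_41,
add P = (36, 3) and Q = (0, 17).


P != Q, so use the chord formula.
s = (y2 - y1) / (x2 - x1) = (14) / (5) mod 41 = 11
x3 = s^2 - x1 - x2 mod 41 = 11^2 - 36 - 0 = 3
y3 = s (x1 - x3) - y1 mod 41 = 11 * (36 - 3) - 3 = 32

P + Q = (3, 32)


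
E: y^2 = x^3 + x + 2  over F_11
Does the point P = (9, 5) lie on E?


Check whether y^2 = x^3 + 1 x + 2 (mod 11) for (x, y) = (9, 5).
LHS: y^2 = 5^2 mod 11 = 3
RHS: x^3 + 1 x + 2 = 9^3 + 1*9 + 2 mod 11 = 3
LHS = RHS

Yes, on the curve


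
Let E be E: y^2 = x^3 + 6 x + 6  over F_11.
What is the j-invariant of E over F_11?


Delta = -16(4 a^3 + 27 b^2) mod 11 = 5
-1728 * (4 a)^3 = -1728 * (4*6)^3 mod 11 = 3
j = 3 * 5^(-1) mod 11 = 5

j = 5 (mod 11)


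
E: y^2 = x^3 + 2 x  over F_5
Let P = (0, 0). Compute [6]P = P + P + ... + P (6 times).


k = 6 = 110_2 (binary, LSB first: 011)
Double-and-add from P = (0, 0):
  bit 0 = 0: acc unchanged = O
  bit 1 = 1: acc = O + O = O
  bit 2 = 1: acc = O + O = O

6P = O


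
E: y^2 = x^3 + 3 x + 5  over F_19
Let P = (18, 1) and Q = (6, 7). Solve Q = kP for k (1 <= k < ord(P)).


Enumerate multiples of P until we hit Q = (6, 7):
  1P = (18, 1)
  2P = (11, 1)
  3P = (9, 18)
  4P = (8, 16)
  5P = (0, 10)
  6P = (6, 12)
  7P = (6, 7)
Match found at i = 7.

k = 7


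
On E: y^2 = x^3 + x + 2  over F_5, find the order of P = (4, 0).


Compute successive multiples of P until we hit O:
  1P = (4, 0)
  2P = O

ord(P) = 2


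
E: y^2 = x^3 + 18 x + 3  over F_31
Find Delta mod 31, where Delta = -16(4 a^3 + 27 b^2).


4 a^3 + 27 b^2 = 4*18^3 + 27*3^2 = 23328 + 243 = 23571
Delta = -16 * (23571) = -377136
Delta mod 31 = 10

Delta = 10 (mod 31)


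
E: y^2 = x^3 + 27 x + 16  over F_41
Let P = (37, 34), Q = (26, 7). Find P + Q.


P != Q, so use the chord formula.
s = (y2 - y1) / (x2 - x1) = (14) / (30) mod 41 = 36
x3 = s^2 - x1 - x2 mod 41 = 36^2 - 37 - 26 = 3
y3 = s (x1 - x3) - y1 mod 41 = 36 * (37 - 3) - 34 = 1

P + Q = (3, 1)


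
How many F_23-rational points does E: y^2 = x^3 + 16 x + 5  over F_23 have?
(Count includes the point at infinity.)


For each x in F_23, count y with y^2 = x^3 + 16 x + 5 mod 23:
  x = 4: RHS = 18, y in [8, 15]  -> 2 point(s)
  x = 5: RHS = 3, y in [7, 16]  -> 2 point(s)
  x = 6: RHS = 18, y in [8, 15]  -> 2 point(s)
  x = 7: RHS = 0, y in [0]  -> 1 point(s)
  x = 8: RHS = 1, y in [1, 22]  -> 2 point(s)
  x = 9: RHS = 4, y in [2, 21]  -> 2 point(s)
  x = 12: RHS = 16, y in [4, 19]  -> 2 point(s)
  x = 13: RHS = 18, y in [8, 15]  -> 2 point(s)
  x = 14: RHS = 6, y in [11, 12]  -> 2 point(s)
  x = 15: RHS = 9, y in [3, 20]  -> 2 point(s)
Affine points: 19. Add the point at infinity: total = 20.

#E(F_23) = 20


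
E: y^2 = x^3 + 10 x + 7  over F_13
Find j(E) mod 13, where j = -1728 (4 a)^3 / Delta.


Delta = -16(4 a^3 + 27 b^2) mod 13 = 8
-1728 * (4 a)^3 = -1728 * (4*10)^3 mod 13 = 1
j = 1 * 8^(-1) mod 13 = 5

j = 5 (mod 13)


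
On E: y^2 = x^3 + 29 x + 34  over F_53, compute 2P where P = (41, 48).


Doubling: s = (3 x1^2 + a) / (2 y1)
s = (3*41^2 + 29) / (2*48) mod 53 = 44
x3 = s^2 - 2 x1 mod 53 = 44^2 - 2*41 = 52
y3 = s (x1 - x3) - y1 mod 53 = 44 * (41 - 52) - 48 = 51

2P = (52, 51)


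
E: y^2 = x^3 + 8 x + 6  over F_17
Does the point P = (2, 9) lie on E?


Check whether y^2 = x^3 + 8 x + 6 (mod 17) for (x, y) = (2, 9).
LHS: y^2 = 9^2 mod 17 = 13
RHS: x^3 + 8 x + 6 = 2^3 + 8*2 + 6 mod 17 = 13
LHS = RHS

Yes, on the curve


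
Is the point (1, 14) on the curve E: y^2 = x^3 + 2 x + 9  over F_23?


Check whether y^2 = x^3 + 2 x + 9 (mod 23) for (x, y) = (1, 14).
LHS: y^2 = 14^2 mod 23 = 12
RHS: x^3 + 2 x + 9 = 1^3 + 2*1 + 9 mod 23 = 12
LHS = RHS

Yes, on the curve


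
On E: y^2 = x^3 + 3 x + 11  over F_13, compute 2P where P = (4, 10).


Doubling: s = (3 x1^2 + a) / (2 y1)
s = (3*4^2 + 3) / (2*10) mod 13 = 11
x3 = s^2 - 2 x1 mod 13 = 11^2 - 2*4 = 9
y3 = s (x1 - x3) - y1 mod 13 = 11 * (4 - 9) - 10 = 0

2P = (9, 0)


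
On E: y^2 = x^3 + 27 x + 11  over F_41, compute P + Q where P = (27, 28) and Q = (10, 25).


P != Q, so use the chord formula.
s = (y2 - y1) / (x2 - x1) = (38) / (24) mod 41 = 5
x3 = s^2 - x1 - x2 mod 41 = 5^2 - 27 - 10 = 29
y3 = s (x1 - x3) - y1 mod 41 = 5 * (27 - 29) - 28 = 3

P + Q = (29, 3)


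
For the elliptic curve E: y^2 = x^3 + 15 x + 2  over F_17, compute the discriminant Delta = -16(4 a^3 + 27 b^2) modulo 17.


4 a^3 + 27 b^2 = 4*15^3 + 27*2^2 = 13500 + 108 = 13608
Delta = -16 * (13608) = -217728
Delta mod 17 = 8

Delta = 8 (mod 17)


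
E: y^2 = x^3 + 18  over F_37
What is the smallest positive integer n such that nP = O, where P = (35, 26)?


Compute successive multiples of P until we hit O:
  1P = (35, 26)
  2P = (15, 27)
  3P = (8, 30)
  4P = (6, 30)
  5P = (24, 35)
  6P = (12, 9)
  7P = (23, 7)
  8P = (9, 9)
  ... (continuing to 37P)
  37P = O

ord(P) = 37


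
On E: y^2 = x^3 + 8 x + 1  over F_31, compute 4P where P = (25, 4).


k = 4 = 100_2 (binary, LSB first: 001)
Double-and-add from P = (25, 4):
  bit 0 = 0: acc unchanged = O
  bit 1 = 0: acc unchanged = O
  bit 2 = 1: acc = O + (25, 27) = (25, 27)

4P = (25, 27)


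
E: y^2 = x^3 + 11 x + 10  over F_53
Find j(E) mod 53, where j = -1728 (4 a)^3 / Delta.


Delta = -16(4 a^3 + 27 b^2) mod 53 = 35
-1728 * (4 a)^3 = -1728 * (4*11)^3 mod 53 = 8
j = 8 * 35^(-1) mod 53 = 29

j = 29 (mod 53)


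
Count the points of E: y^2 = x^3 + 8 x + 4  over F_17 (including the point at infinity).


For each x in F_17, count y with y^2 = x^3 + 8 x + 4 mod 17:
  x = 0: RHS = 4, y in [2, 15]  -> 2 point(s)
  x = 1: RHS = 13, y in [8, 9]  -> 2 point(s)
  x = 3: RHS = 4, y in [2, 15]  -> 2 point(s)
  x = 4: RHS = 15, y in [7, 10]  -> 2 point(s)
  x = 5: RHS = 16, y in [4, 13]  -> 2 point(s)
  x = 6: RHS = 13, y in [8, 9]  -> 2 point(s)
  x = 8: RHS = 2, y in [6, 11]  -> 2 point(s)
  x = 10: RHS = 13, y in [8, 9]  -> 2 point(s)
  x = 12: RHS = 9, y in [3, 14]  -> 2 point(s)
  x = 14: RHS = 4, y in [2, 15]  -> 2 point(s)
Affine points: 20. Add the point at infinity: total = 21.

#E(F_17) = 21


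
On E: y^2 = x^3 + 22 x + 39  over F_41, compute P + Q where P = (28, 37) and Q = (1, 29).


P != Q, so use the chord formula.
s = (y2 - y1) / (x2 - x1) = (33) / (14) mod 41 = 17
x3 = s^2 - x1 - x2 mod 41 = 17^2 - 28 - 1 = 14
y3 = s (x1 - x3) - y1 mod 41 = 17 * (28 - 14) - 37 = 37

P + Q = (14, 37)


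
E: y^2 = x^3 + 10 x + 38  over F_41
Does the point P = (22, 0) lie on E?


Check whether y^2 = x^3 + 10 x + 38 (mod 41) for (x, y) = (22, 0).
LHS: y^2 = 0^2 mod 41 = 0
RHS: x^3 + 10 x + 38 = 22^3 + 10*22 + 38 mod 41 = 0
LHS = RHS

Yes, on the curve


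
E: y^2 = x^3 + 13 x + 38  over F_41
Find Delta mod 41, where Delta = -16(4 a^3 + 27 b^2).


4 a^3 + 27 b^2 = 4*13^3 + 27*38^2 = 8788 + 38988 = 47776
Delta = -16 * (47776) = -764416
Delta mod 41 = 29

Delta = 29 (mod 41)


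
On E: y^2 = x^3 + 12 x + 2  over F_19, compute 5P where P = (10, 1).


k = 5 = 101_2 (binary, LSB first: 101)
Double-and-add from P = (10, 1):
  bit 0 = 1: acc = O + (10, 1) = (10, 1)
  bit 1 = 0: acc unchanged = (10, 1)
  bit 2 = 1: acc = (10, 1) + (5, 4) = (15, 2)

5P = (15, 2)


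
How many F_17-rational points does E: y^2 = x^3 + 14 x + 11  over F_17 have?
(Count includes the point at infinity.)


For each x in F_17, count y with y^2 = x^3 + 14 x + 11 mod 17:
  x = 1: RHS = 9, y in [3, 14]  -> 2 point(s)
  x = 2: RHS = 13, y in [8, 9]  -> 2 point(s)
  x = 5: RHS = 2, y in [6, 11]  -> 2 point(s)
  x = 9: RHS = 16, y in [4, 13]  -> 2 point(s)
  x = 11: RHS = 0, y in [0]  -> 1 point(s)
  x = 15: RHS = 9, y in [3, 14]  -> 2 point(s)
  x = 16: RHS = 13, y in [8, 9]  -> 2 point(s)
Affine points: 13. Add the point at infinity: total = 14.

#E(F_17) = 14


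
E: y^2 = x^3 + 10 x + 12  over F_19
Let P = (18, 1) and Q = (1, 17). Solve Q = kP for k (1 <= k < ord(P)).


Enumerate multiples of P until we hit Q = (1, 17):
  1P = (18, 1)
  2P = (11, 16)
  3P = (7, 8)
  4P = (1, 2)
  5P = (5, 15)
  6P = (12, 13)
  7P = (12, 6)
  8P = (5, 4)
  9P = (1, 17)
Match found at i = 9.

k = 9


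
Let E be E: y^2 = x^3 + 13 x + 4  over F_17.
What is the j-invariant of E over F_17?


Delta = -16(4 a^3 + 27 b^2) mod 17 = 6
-1728 * (4 a)^3 = -1728 * (4*13)^3 mod 17 = 6
j = 6 * 6^(-1) mod 17 = 1

j = 1 (mod 17)


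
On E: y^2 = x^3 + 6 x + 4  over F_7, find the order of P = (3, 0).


Compute successive multiples of P until we hit O:
  1P = (3, 0)
  2P = O

ord(P) = 2


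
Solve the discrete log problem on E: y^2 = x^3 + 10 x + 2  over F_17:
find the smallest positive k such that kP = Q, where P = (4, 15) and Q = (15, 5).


Enumerate multiples of P until we hit Q = (15, 5):
  1P = (4, 15)
  2P = (11, 10)
  3P = (15, 5)
Match found at i = 3.

k = 3


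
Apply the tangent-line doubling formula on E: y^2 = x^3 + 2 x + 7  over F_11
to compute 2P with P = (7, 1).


Doubling: s = (3 x1^2 + a) / (2 y1)
s = (3*7^2 + 2) / (2*1) mod 11 = 3
x3 = s^2 - 2 x1 mod 11 = 3^2 - 2*7 = 6
y3 = s (x1 - x3) - y1 mod 11 = 3 * (7 - 6) - 1 = 2

2P = (6, 2)


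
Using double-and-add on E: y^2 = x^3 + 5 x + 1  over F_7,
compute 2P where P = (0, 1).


k = 2 = 10_2 (binary, LSB first: 01)
Double-and-add from P = (0, 1):
  bit 0 = 0: acc unchanged = O
  bit 1 = 1: acc = O + (1, 0) = (1, 0)

2P = (1, 0)


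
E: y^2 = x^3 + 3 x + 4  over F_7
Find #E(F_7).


For each x in F_7, count y with y^2 = x^3 + 3 x + 4 mod 7:
  x = 0: RHS = 4, y in [2, 5]  -> 2 point(s)
  x = 1: RHS = 1, y in [1, 6]  -> 2 point(s)
  x = 2: RHS = 4, y in [2, 5]  -> 2 point(s)
  x = 5: RHS = 4, y in [2, 5]  -> 2 point(s)
  x = 6: RHS = 0, y in [0]  -> 1 point(s)
Affine points: 9. Add the point at infinity: total = 10.

#E(F_7) = 10


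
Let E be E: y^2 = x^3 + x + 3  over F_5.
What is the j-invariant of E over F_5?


Delta = -16(4 a^3 + 27 b^2) mod 5 = 3
-1728 * (4 a)^3 = -1728 * (4*1)^3 mod 5 = 3
j = 3 * 3^(-1) mod 5 = 1

j = 1 (mod 5)


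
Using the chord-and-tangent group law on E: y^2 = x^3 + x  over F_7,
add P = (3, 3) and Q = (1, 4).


P != Q, so use the chord formula.
s = (y2 - y1) / (x2 - x1) = (1) / (5) mod 7 = 3
x3 = s^2 - x1 - x2 mod 7 = 3^2 - 3 - 1 = 5
y3 = s (x1 - x3) - y1 mod 7 = 3 * (3 - 5) - 3 = 5

P + Q = (5, 5)


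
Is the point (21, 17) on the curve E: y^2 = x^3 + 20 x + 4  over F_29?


Check whether y^2 = x^3 + 20 x + 4 (mod 29) for (x, y) = (21, 17).
LHS: y^2 = 17^2 mod 29 = 28
RHS: x^3 + 20 x + 4 = 21^3 + 20*21 + 4 mod 29 = 28
LHS = RHS

Yes, on the curve


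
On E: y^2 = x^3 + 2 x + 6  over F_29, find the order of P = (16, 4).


Compute successive multiples of P until we hit O:
  1P = (16, 4)
  2P = (1, 26)
  3P = (5, 5)
  4P = (14, 9)
  5P = (27, 9)
  6P = (20, 10)
  7P = (17, 9)
  8P = (21, 0)
  ... (continuing to 16P)
  16P = O

ord(P) = 16


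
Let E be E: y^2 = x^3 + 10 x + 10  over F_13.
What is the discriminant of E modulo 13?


4 a^3 + 27 b^2 = 4*10^3 + 27*10^2 = 4000 + 2700 = 6700
Delta = -16 * (6700) = -107200
Delta mod 13 = 11

Delta = 11 (mod 13)


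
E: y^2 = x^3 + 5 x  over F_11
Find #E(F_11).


For each x in F_11, count y with y^2 = x^3 + 5 x + 0 mod 11:
  x = 0: RHS = 0, y in [0]  -> 1 point(s)
  x = 3: RHS = 9, y in [3, 8]  -> 2 point(s)
  x = 6: RHS = 4, y in [2, 9]  -> 2 point(s)
  x = 7: RHS = 4, y in [2, 9]  -> 2 point(s)
  x = 9: RHS = 4, y in [2, 9]  -> 2 point(s)
  x = 10: RHS = 5, y in [4, 7]  -> 2 point(s)
Affine points: 11. Add the point at infinity: total = 12.

#E(F_11) = 12


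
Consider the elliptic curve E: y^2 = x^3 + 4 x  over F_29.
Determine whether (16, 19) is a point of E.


Check whether y^2 = x^3 + 4 x + 0 (mod 29) for (x, y) = (16, 19).
LHS: y^2 = 19^2 mod 29 = 13
RHS: x^3 + 4 x + 0 = 16^3 + 4*16 + 0 mod 29 = 13
LHS = RHS

Yes, on the curve


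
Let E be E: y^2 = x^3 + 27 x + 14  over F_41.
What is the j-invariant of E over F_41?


Delta = -16(4 a^3 + 27 b^2) mod 41 = 6
-1728 * (4 a)^3 = -1728 * (4*27)^3 mod 41 = 37
j = 37 * 6^(-1) mod 41 = 13

j = 13 (mod 41)


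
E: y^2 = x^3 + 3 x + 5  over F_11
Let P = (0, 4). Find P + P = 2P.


Doubling: s = (3 x1^2 + a) / (2 y1)
s = (3*0^2 + 3) / (2*4) mod 11 = 10
x3 = s^2 - 2 x1 mod 11 = 10^2 - 2*0 = 1
y3 = s (x1 - x3) - y1 mod 11 = 10 * (0 - 1) - 4 = 8

2P = (1, 8)


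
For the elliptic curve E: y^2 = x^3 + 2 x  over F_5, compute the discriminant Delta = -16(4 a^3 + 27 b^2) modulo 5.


4 a^3 + 27 b^2 = 4*2^3 + 27*0^2 = 32 + 0 = 32
Delta = -16 * (32) = -512
Delta mod 5 = 3

Delta = 3 (mod 5)


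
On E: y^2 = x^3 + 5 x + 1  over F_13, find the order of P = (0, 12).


Compute successive multiples of P until we hit O:
  1P = (0, 12)
  2P = (3, 2)
  3P = (11, 3)
  4P = (6, 0)
  5P = (11, 10)
  6P = (3, 11)
  7P = (0, 1)
  8P = O

ord(P) = 8


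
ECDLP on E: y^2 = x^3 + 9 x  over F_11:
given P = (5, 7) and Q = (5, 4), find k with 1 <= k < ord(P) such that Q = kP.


Enumerate multiples of P until we hit Q = (5, 4):
  1P = (5, 7)
  2P = (4, 10)
  3P = (0, 0)
  4P = (4, 1)
  5P = (5, 4)
Match found at i = 5.

k = 5


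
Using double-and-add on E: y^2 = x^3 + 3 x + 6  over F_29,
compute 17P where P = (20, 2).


k = 17 = 10001_2 (binary, LSB first: 10001)
Double-and-add from P = (20, 2):
  bit 0 = 1: acc = O + (20, 2) = (20, 2)
  bit 1 = 0: acc unchanged = (20, 2)
  bit 2 = 0: acc unchanged = (20, 2)
  bit 3 = 0: acc unchanged = (20, 2)
  bit 4 = 1: acc = (20, 2) + (4, 13) = (4, 16)

17P = (4, 16)


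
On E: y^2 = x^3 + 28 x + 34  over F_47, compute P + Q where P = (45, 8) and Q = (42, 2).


P != Q, so use the chord formula.
s = (y2 - y1) / (x2 - x1) = (41) / (44) mod 47 = 2
x3 = s^2 - x1 - x2 mod 47 = 2^2 - 45 - 42 = 11
y3 = s (x1 - x3) - y1 mod 47 = 2 * (45 - 11) - 8 = 13

P + Q = (11, 13)


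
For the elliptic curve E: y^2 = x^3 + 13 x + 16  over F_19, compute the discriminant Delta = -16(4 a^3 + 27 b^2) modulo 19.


4 a^3 + 27 b^2 = 4*13^3 + 27*16^2 = 8788 + 6912 = 15700
Delta = -16 * (15700) = -251200
Delta mod 19 = 18

Delta = 18 (mod 19)


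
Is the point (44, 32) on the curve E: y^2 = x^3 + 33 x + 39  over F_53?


Check whether y^2 = x^3 + 33 x + 39 (mod 53) for (x, y) = (44, 32).
LHS: y^2 = 32^2 mod 53 = 17
RHS: x^3 + 33 x + 39 = 44^3 + 33*44 + 39 mod 53 = 20
LHS != RHS

No, not on the curve


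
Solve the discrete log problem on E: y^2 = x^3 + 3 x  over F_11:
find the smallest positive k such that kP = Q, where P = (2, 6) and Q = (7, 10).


Enumerate multiples of P until we hit Q = (7, 10):
  1P = (2, 6)
  2P = (1, 9)
  3P = (6, 6)
  4P = (3, 5)
  5P = (7, 10)
Match found at i = 5.

k = 5


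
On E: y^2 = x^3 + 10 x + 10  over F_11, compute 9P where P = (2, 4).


k = 9 = 1001_2 (binary, LSB first: 1001)
Double-and-add from P = (2, 4):
  bit 0 = 1: acc = O + (2, 4) = (2, 4)
  bit 1 = 0: acc unchanged = (2, 4)
  bit 2 = 0: acc unchanged = (2, 4)
  bit 3 = 1: acc = (2, 4) + (4, 9) = (3, 10)

9P = (3, 10)


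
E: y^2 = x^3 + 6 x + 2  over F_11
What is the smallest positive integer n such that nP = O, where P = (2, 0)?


Compute successive multiples of P until we hit O:
  1P = (2, 0)
  2P = O

ord(P) = 2


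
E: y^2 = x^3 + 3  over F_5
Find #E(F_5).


For each x in F_5, count y with y^2 = x^3 + 0 x + 3 mod 5:
  x = 1: RHS = 4, y in [2, 3]  -> 2 point(s)
  x = 2: RHS = 1, y in [1, 4]  -> 2 point(s)
  x = 3: RHS = 0, y in [0]  -> 1 point(s)
Affine points: 5. Add the point at infinity: total = 6.

#E(F_5) = 6


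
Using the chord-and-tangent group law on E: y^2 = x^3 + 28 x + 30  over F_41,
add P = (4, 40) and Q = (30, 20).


P != Q, so use the chord formula.
s = (y2 - y1) / (x2 - x1) = (21) / (26) mod 41 = 15
x3 = s^2 - x1 - x2 mod 41 = 15^2 - 4 - 30 = 27
y3 = s (x1 - x3) - y1 mod 41 = 15 * (4 - 27) - 40 = 25

P + Q = (27, 25)


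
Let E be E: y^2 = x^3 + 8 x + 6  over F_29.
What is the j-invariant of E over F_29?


Delta = -16(4 a^3 + 27 b^2) mod 29 = 23
-1728 * (4 a)^3 = -1728 * (4*8)^3 mod 29 = 5
j = 5 * 23^(-1) mod 29 = 4

j = 4 (mod 29)


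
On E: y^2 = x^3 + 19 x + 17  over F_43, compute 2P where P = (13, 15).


Doubling: s = (3 x1^2 + a) / (2 y1)
s = (3*13^2 + 19) / (2*15) mod 43 = 29
x3 = s^2 - 2 x1 mod 43 = 29^2 - 2*13 = 41
y3 = s (x1 - x3) - y1 mod 43 = 29 * (13 - 41) - 15 = 33

2P = (41, 33)


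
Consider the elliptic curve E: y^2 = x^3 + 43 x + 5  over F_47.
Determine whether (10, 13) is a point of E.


Check whether y^2 = x^3 + 43 x + 5 (mod 47) for (x, y) = (10, 13).
LHS: y^2 = 13^2 mod 47 = 28
RHS: x^3 + 43 x + 5 = 10^3 + 43*10 + 5 mod 47 = 25
LHS != RHS

No, not on the curve


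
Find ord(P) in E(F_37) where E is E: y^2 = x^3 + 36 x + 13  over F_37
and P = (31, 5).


Compute successive multiples of P until we hit O:
  1P = (31, 5)
  2P = (24, 7)
  3P = (7, 4)
  4P = (29, 29)
  5P = (10, 2)
  6P = (30, 11)
  7P = (12, 29)
  8P = (4, 31)
  ... (continuing to 24P)
  24P = O

ord(P) = 24


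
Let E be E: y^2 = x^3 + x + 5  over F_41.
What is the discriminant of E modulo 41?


4 a^3 + 27 b^2 = 4*1^3 + 27*5^2 = 4 + 675 = 679
Delta = -16 * (679) = -10864
Delta mod 41 = 1

Delta = 1 (mod 41)


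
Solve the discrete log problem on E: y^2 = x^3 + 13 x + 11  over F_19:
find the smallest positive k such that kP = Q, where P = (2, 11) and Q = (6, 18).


Enumerate multiples of P until we hit Q = (6, 18):
  1P = (2, 11)
  2P = (0, 12)
  3P = (3, 18)
  4P = (6, 18)
Match found at i = 4.

k = 4


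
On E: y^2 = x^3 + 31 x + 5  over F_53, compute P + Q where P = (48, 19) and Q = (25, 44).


P != Q, so use the chord formula.
s = (y2 - y1) / (x2 - x1) = (25) / (30) mod 53 = 45
x3 = s^2 - x1 - x2 mod 53 = 45^2 - 48 - 25 = 44
y3 = s (x1 - x3) - y1 mod 53 = 45 * (48 - 44) - 19 = 2

P + Q = (44, 2)


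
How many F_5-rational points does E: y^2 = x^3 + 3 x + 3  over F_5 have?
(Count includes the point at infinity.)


For each x in F_5, count y with y^2 = x^3 + 3 x + 3 mod 5:
  x = 3: RHS = 4, y in [2, 3]  -> 2 point(s)
  x = 4: RHS = 4, y in [2, 3]  -> 2 point(s)
Affine points: 4. Add the point at infinity: total = 5.

#E(F_5) = 5


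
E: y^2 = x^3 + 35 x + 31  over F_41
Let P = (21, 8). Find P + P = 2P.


Doubling: s = (3 x1^2 + a) / (2 y1)
s = (3*21^2 + 35) / (2*8) mod 41 = 8
x3 = s^2 - 2 x1 mod 41 = 8^2 - 2*21 = 22
y3 = s (x1 - x3) - y1 mod 41 = 8 * (21 - 22) - 8 = 25

2P = (22, 25)


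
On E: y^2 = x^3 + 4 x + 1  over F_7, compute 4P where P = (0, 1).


k = 4 = 100_2 (binary, LSB first: 001)
Double-and-add from P = (0, 1):
  bit 0 = 0: acc unchanged = O
  bit 1 = 0: acc unchanged = O
  bit 2 = 1: acc = O + (0, 6) = (0, 6)

4P = (0, 6)


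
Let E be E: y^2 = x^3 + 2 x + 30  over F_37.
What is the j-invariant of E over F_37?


Delta = -16(4 a^3 + 27 b^2) mod 37 = 2
-1728 * (4 a)^3 = -1728 * (4*2)^3 mod 37 = 8
j = 8 * 2^(-1) mod 37 = 4

j = 4 (mod 37)


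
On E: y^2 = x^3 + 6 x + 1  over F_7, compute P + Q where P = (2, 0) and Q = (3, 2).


P != Q, so use the chord formula.
s = (y2 - y1) / (x2 - x1) = (2) / (1) mod 7 = 2
x3 = s^2 - x1 - x2 mod 7 = 2^2 - 2 - 3 = 6
y3 = s (x1 - x3) - y1 mod 7 = 2 * (2 - 6) - 0 = 6

P + Q = (6, 6)


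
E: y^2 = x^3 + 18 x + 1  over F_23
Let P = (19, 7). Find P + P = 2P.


Doubling: s = (3 x1^2 + a) / (2 y1)
s = (3*19^2 + 18) / (2*7) mod 23 = 8
x3 = s^2 - 2 x1 mod 23 = 8^2 - 2*19 = 3
y3 = s (x1 - x3) - y1 mod 23 = 8 * (19 - 3) - 7 = 6

2P = (3, 6)


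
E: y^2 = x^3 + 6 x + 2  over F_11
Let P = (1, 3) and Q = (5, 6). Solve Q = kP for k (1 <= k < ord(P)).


Enumerate multiples of P until we hit Q = (5, 6):
  1P = (1, 3)
  2P = (3, 5)
  3P = (8, 1)
  4P = (5, 6)
Match found at i = 4.

k = 4


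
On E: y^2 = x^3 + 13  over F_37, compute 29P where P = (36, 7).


k = 29 = 11101_2 (binary, LSB first: 10111)
Double-and-add from P = (36, 7):
  bit 0 = 1: acc = O + (36, 7) = (36, 7)
  bit 1 = 0: acc unchanged = (36, 7)
  bit 2 = 1: acc = (36, 7) + (18, 31) = (30, 22)
  bit 3 = 1: acc = (30, 22) + (13, 8) = (3, 22)
  bit 4 = 1: acc = (3, 22) + (20, 13) = (13, 29)

29P = (13, 29)


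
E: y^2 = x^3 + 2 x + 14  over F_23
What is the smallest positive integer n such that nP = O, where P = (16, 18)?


Compute successive multiples of P until we hit O:
  1P = (16, 18)
  2P = (9, 18)
  3P = (21, 5)
  4P = (13, 11)
  5P = (2, 7)
  6P = (17, 19)
  7P = (14, 7)
  8P = (6, 14)
  ... (continuing to 27P)
  27P = O

ord(P) = 27


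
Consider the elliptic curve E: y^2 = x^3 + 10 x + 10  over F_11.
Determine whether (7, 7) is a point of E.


Check whether y^2 = x^3 + 10 x + 10 (mod 11) for (x, y) = (7, 7).
LHS: y^2 = 7^2 mod 11 = 5
RHS: x^3 + 10 x + 10 = 7^3 + 10*7 + 10 mod 11 = 5
LHS = RHS

Yes, on the curve


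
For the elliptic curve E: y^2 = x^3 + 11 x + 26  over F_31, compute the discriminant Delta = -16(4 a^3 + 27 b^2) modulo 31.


4 a^3 + 27 b^2 = 4*11^3 + 27*26^2 = 5324 + 18252 = 23576
Delta = -16 * (23576) = -377216
Delta mod 31 = 23

Delta = 23 (mod 31)


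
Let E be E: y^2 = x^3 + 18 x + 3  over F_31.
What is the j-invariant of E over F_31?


Delta = -16(4 a^3 + 27 b^2) mod 31 = 10
-1728 * (4 a)^3 = -1728 * (4*18)^3 mod 31 = 2
j = 2 * 10^(-1) mod 31 = 25

j = 25 (mod 31)


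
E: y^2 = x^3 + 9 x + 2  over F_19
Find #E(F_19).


For each x in F_19, count y with y^2 = x^3 + 9 x + 2 mod 19:
  x = 2: RHS = 9, y in [3, 16]  -> 2 point(s)
  x = 4: RHS = 7, y in [8, 11]  -> 2 point(s)
  x = 5: RHS = 1, y in [1, 18]  -> 2 point(s)
  x = 6: RHS = 6, y in [5, 14]  -> 2 point(s)
  x = 7: RHS = 9, y in [3, 16]  -> 2 point(s)
  x = 8: RHS = 16, y in [4, 15]  -> 2 point(s)
  x = 10: RHS = 9, y in [3, 16]  -> 2 point(s)
  x = 11: RHS = 7, y in [8, 11]  -> 2 point(s)
  x = 13: RHS = 17, y in [6, 13]  -> 2 point(s)
  x = 15: RHS = 16, y in [4, 15]  -> 2 point(s)
  x = 16: RHS = 5, y in [9, 10]  -> 2 point(s)
  x = 18: RHS = 11, y in [7, 12]  -> 2 point(s)
Affine points: 24. Add the point at infinity: total = 25.

#E(F_19) = 25


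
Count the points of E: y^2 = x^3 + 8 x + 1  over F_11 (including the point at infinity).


For each x in F_11, count y with y^2 = x^3 + 8 x + 1 mod 11:
  x = 0: RHS = 1, y in [1, 10]  -> 2 point(s)
  x = 2: RHS = 3, y in [5, 6]  -> 2 point(s)
  x = 4: RHS = 9, y in [3, 8]  -> 2 point(s)
  x = 5: RHS = 1, y in [1, 10]  -> 2 point(s)
  x = 6: RHS = 1, y in [1, 10]  -> 2 point(s)
  x = 7: RHS = 4, y in [2, 9]  -> 2 point(s)
  x = 8: RHS = 5, y in [4, 7]  -> 2 point(s)
  x = 10: RHS = 3, y in [5, 6]  -> 2 point(s)
Affine points: 16. Add the point at infinity: total = 17.

#E(F_11) = 17


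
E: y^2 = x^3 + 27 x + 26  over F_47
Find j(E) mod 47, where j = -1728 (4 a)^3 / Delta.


Delta = -16(4 a^3 + 27 b^2) mod 47 = 8
-1728 * (4 a)^3 = -1728 * (4*27)^3 mod 47 = 10
j = 10 * 8^(-1) mod 47 = 13

j = 13 (mod 47)


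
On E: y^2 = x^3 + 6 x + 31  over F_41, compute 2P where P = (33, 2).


Doubling: s = (3 x1^2 + a) / (2 y1)
s = (3*33^2 + 6) / (2*2) mod 41 = 29
x3 = s^2 - 2 x1 mod 41 = 29^2 - 2*33 = 37
y3 = s (x1 - x3) - y1 mod 41 = 29 * (33 - 37) - 2 = 5

2P = (37, 5)


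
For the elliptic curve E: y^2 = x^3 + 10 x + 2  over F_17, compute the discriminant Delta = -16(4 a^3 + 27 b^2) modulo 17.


4 a^3 + 27 b^2 = 4*10^3 + 27*2^2 = 4000 + 108 = 4108
Delta = -16 * (4108) = -65728
Delta mod 17 = 11

Delta = 11 (mod 17)


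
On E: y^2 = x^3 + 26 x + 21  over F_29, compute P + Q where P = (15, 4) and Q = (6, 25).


P != Q, so use the chord formula.
s = (y2 - y1) / (x2 - x1) = (21) / (20) mod 29 = 17
x3 = s^2 - x1 - x2 mod 29 = 17^2 - 15 - 6 = 7
y3 = s (x1 - x3) - y1 mod 29 = 17 * (15 - 7) - 4 = 16

P + Q = (7, 16)


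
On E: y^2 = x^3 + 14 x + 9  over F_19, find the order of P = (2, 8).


Compute successive multiples of P until we hit O:
  1P = (2, 8)
  2P = (12, 9)
  3P = (9, 16)
  4P = (0, 16)
  5P = (14, 2)
  6P = (8, 14)
  7P = (10, 3)
  8P = (16, 15)
  ... (continuing to 23P)
  23P = O

ord(P) = 23


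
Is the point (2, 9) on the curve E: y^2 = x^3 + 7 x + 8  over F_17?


Check whether y^2 = x^3 + 7 x + 8 (mod 17) for (x, y) = (2, 9).
LHS: y^2 = 9^2 mod 17 = 13
RHS: x^3 + 7 x + 8 = 2^3 + 7*2 + 8 mod 17 = 13
LHS = RHS

Yes, on the curve


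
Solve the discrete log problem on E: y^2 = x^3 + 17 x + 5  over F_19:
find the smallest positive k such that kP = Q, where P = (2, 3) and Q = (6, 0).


Enumerate multiples of P until we hit Q = (6, 0):
  1P = (2, 3)
  2P = (3, 8)
  3P = (1, 2)
  4P = (17, 1)
  5P = (5, 5)
  6P = (4, 2)
  7P = (18, 5)
  8P = (10, 15)
  9P = (14, 17)
  10P = (7, 7)
  11P = (0, 10)
  12P = (15, 14)
  13P = (8, 8)
  14P = (6, 0)
Match found at i = 14.

k = 14


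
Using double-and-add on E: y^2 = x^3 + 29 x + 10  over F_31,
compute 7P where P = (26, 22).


k = 7 = 111_2 (binary, LSB first: 111)
Double-and-add from P = (26, 22):
  bit 0 = 1: acc = O + (26, 22) = (26, 22)
  bit 1 = 1: acc = (26, 22) + (12, 28) = (9, 15)
  bit 2 = 1: acc = (9, 15) + (4, 29) = (6, 20)

7P = (6, 20)


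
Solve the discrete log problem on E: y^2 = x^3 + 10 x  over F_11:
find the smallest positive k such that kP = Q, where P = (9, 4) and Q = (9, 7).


Enumerate multiples of P until we hit Q = (9, 7):
  1P = (9, 4)
  2P = (4, 7)
  3P = (1, 0)
  4P = (4, 4)
  5P = (9, 7)
Match found at i = 5.

k = 5


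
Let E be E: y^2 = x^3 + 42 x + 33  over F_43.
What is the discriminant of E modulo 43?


4 a^3 + 27 b^2 = 4*42^3 + 27*33^2 = 296352 + 29403 = 325755
Delta = -16 * (325755) = -5212080
Delta mod 43 = 36

Delta = 36 (mod 43)


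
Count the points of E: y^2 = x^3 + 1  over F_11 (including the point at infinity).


For each x in F_11, count y with y^2 = x^3 + 0 x + 1 mod 11:
  x = 0: RHS = 1, y in [1, 10]  -> 2 point(s)
  x = 2: RHS = 9, y in [3, 8]  -> 2 point(s)
  x = 5: RHS = 5, y in [4, 7]  -> 2 point(s)
  x = 7: RHS = 3, y in [5, 6]  -> 2 point(s)
  x = 9: RHS = 4, y in [2, 9]  -> 2 point(s)
  x = 10: RHS = 0, y in [0]  -> 1 point(s)
Affine points: 11. Add the point at infinity: total = 12.

#E(F_11) = 12


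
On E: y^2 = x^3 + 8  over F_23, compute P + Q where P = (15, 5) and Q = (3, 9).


P != Q, so use the chord formula.
s = (y2 - y1) / (x2 - x1) = (4) / (11) mod 23 = 15
x3 = s^2 - x1 - x2 mod 23 = 15^2 - 15 - 3 = 0
y3 = s (x1 - x3) - y1 mod 23 = 15 * (15 - 0) - 5 = 13

P + Q = (0, 13)


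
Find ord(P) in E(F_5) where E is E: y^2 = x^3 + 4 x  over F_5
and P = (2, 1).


Compute successive multiples of P until we hit O:
  1P = (2, 1)
  2P = (0, 0)
  3P = (2, 4)
  4P = O

ord(P) = 4


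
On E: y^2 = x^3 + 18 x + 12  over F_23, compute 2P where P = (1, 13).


Doubling: s = (3 x1^2 + a) / (2 y1)
s = (3*1^2 + 18) / (2*13) mod 23 = 7
x3 = s^2 - 2 x1 mod 23 = 7^2 - 2*1 = 1
y3 = s (x1 - x3) - y1 mod 23 = 7 * (1 - 1) - 13 = 10

2P = (1, 10)


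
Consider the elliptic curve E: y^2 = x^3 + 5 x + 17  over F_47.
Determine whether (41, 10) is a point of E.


Check whether y^2 = x^3 + 5 x + 17 (mod 47) for (x, y) = (41, 10).
LHS: y^2 = 10^2 mod 47 = 6
RHS: x^3 + 5 x + 17 = 41^3 + 5*41 + 17 mod 47 = 6
LHS = RHS

Yes, on the curve


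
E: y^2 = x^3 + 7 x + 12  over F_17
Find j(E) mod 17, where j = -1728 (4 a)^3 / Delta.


Delta = -16(4 a^3 + 27 b^2) mod 17 = 7
-1728 * (4 a)^3 = -1728 * (4*7)^3 mod 17 = 13
j = 13 * 7^(-1) mod 17 = 14

j = 14 (mod 17)


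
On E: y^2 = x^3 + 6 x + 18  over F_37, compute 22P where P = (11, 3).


k = 22 = 10110_2 (binary, LSB first: 01101)
Double-and-add from P = (11, 3):
  bit 0 = 0: acc unchanged = O
  bit 1 = 1: acc = O + (14, 16) = (14, 16)
  bit 2 = 1: acc = (14, 16) + (21, 9) = (3, 10)
  bit 3 = 0: acc unchanged = (3, 10)
  bit 4 = 1: acc = (3, 10) + (28, 7) = (13, 6)

22P = (13, 6)


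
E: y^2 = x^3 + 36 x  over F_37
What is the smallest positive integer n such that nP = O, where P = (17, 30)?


Compute successive multiples of P until we hit O:
  1P = (17, 30)
  2P = (10, 18)
  3P = (22, 9)
  4P = (26, 30)
  5P = (31, 7)
  6P = (27, 34)
  7P = (5, 34)
  8P = (11, 5)
  ... (continuing to 20P)
  20P = O

ord(P) = 20


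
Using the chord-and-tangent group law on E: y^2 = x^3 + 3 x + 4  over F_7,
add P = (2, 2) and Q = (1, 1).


P != Q, so use the chord formula.
s = (y2 - y1) / (x2 - x1) = (6) / (6) mod 7 = 1
x3 = s^2 - x1 - x2 mod 7 = 1^2 - 2 - 1 = 5
y3 = s (x1 - x3) - y1 mod 7 = 1 * (2 - 5) - 2 = 2

P + Q = (5, 2)


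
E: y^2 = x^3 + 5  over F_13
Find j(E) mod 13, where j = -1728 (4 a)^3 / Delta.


Delta = -16(4 a^3 + 27 b^2) mod 13 = 3
-1728 * (4 a)^3 = -1728 * (4*0)^3 mod 13 = 0
j = 0 * 3^(-1) mod 13 = 0

j = 0 (mod 13)


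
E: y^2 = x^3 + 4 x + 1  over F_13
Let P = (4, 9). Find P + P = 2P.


Doubling: s = (3 x1^2 + a) / (2 y1)
s = (3*4^2 + 4) / (2*9) mod 13 = 0
x3 = s^2 - 2 x1 mod 13 = 0^2 - 2*4 = 5
y3 = s (x1 - x3) - y1 mod 13 = 0 * (4 - 5) - 9 = 4

2P = (5, 4)


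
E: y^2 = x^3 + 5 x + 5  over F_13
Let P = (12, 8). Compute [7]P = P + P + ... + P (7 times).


k = 7 = 111_2 (binary, LSB first: 111)
Double-and-add from P = (12, 8):
  bit 0 = 1: acc = O + (12, 8) = (12, 8)
  bit 1 = 1: acc = (12, 8) + (12, 5) = O
  bit 2 = 1: acc = O + (12, 8) = (12, 8)

7P = (12, 8)


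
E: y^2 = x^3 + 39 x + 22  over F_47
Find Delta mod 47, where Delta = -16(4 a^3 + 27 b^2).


4 a^3 + 27 b^2 = 4*39^3 + 27*22^2 = 237276 + 13068 = 250344
Delta = -16 * (250344) = -4005504
Delta mod 47 = 24

Delta = 24 (mod 47)


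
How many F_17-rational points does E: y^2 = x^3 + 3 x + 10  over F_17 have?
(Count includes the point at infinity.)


For each x in F_17, count y with y^2 = x^3 + 3 x + 10 mod 17:
  x = 4: RHS = 1, y in [1, 16]  -> 2 point(s)
  x = 7: RHS = 0, y in [0]  -> 1 point(s)
  x = 8: RHS = 2, y in [6, 11]  -> 2 point(s)
  x = 9: RHS = 1, y in [1, 16]  -> 2 point(s)
  x = 13: RHS = 2, y in [6, 11]  -> 2 point(s)
  x = 14: RHS = 8, y in [5, 12]  -> 2 point(s)
  x = 15: RHS = 13, y in [8, 9]  -> 2 point(s)
Affine points: 13. Add the point at infinity: total = 14.

#E(F_17) = 14
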